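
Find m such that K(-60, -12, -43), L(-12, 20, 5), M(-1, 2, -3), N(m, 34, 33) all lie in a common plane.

23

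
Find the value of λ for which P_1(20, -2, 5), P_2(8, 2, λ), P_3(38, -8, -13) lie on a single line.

Collinearity requires P_1P_2 × P_1P_3 = 0; each component is linear in λ.
The x-component gives (6)λ + (-102) = 0, so λ = 17.
The remaining components then also vanish.

17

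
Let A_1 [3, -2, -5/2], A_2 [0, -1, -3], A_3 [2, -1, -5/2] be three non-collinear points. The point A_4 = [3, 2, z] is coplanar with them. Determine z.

Coplanarity requires A_1A_2 · (A_1A_3 × A_1A_4) = 0.
A_1A_2 = (-3, 1, -1/2), A_1A_3 = (-1, 1, 0); the triple product is linear in z with coefficient -2 and constant term -3.
Setting it to zero: z = -3/2.

-3/2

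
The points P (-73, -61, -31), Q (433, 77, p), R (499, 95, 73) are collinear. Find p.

Collinearity requires PQ × PR = 0; each component is linear in p.
The x-component gives (-156)p + (9516) = 0, so p = 61.
The remaining components then also vanish.

61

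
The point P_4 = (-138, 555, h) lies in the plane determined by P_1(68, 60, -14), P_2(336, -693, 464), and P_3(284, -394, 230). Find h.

-304

Coplanarity requires P_1P_2 · (P_1P_3 × P_1P_4) = 0.
P_1P_2 = (268, -753, 478), P_1P_3 = (216, -454, 244); the triple product is linear in h with coefficient 40976 and constant term 12456704.
Setting it to zero: h = -304.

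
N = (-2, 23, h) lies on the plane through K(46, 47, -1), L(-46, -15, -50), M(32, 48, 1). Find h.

-19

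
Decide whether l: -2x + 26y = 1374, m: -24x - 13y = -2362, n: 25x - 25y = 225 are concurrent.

Intersecting l and m: solving the 2×2 system gives (x, y) = (67, 58).
Substitute into n: (25)(67) + (-25)(58) = 225.
This equals 225, so (67, 58) lies on all three lines and they are concurrent.

Yes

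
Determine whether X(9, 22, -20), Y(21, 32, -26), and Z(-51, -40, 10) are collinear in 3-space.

No

XY = (12, 10, -6), XZ = (-60, -62, 30).
XY × XZ = (-72, 0, -144).
The cross product is nonzero, so the points do not lie on one line.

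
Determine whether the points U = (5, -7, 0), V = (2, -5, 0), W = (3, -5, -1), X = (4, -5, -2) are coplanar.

Yes

A normal to the plane through U, V, W is n = UV × UW = (-2, -3, -2).
The plane has equation n·P = 11. For X: n·X = 11.
Equal, so X lies in the plane and all four are coplanar.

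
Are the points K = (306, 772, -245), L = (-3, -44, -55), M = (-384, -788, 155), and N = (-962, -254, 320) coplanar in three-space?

No

The four points are coplanar iff the 3×3 determinant with rows KL, KM, KN is zero.
Rows: (-309, -816, 190), (-690, -1560, 400), (-1268, -1026, 565).
Expanding along the first row: (-309)(-471000) − (-816)(117350) + (190)(-1270140) = -30000.
Nonzero ⇒ not coplanar.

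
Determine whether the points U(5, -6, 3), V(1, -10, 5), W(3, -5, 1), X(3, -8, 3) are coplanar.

No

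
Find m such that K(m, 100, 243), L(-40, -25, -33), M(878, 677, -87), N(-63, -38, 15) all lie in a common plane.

Coplanarity ⇔ det[KL; KM; KN] = 0.
Expanding, this is linear in m: (-32994)m + (2870478) = 0.
So m = 87.

87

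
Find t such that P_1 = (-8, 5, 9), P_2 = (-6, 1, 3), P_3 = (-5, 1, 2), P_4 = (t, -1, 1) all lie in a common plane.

The points are coplanar iff P_1P_2 · (P_1P_3 × P_1P_4) = 0.
Expanding, this is linear in t: (4)t + (24) = 0.
So t = -6.

-6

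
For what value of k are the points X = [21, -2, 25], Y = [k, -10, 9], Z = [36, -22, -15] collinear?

27

Collinearity requires XY × XZ = 0; each component is linear in k.
The y-component gives (40)k + (-1080) = 0, so k = 27.
The remaining components then also vanish.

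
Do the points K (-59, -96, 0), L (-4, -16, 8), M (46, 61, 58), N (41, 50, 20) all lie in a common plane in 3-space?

Yes

A normal to the plane through K, L, M is n = KL × KM = (3384, -2350, 235).
The plane has equation n·P = 25944. For N: n·N = 25944.
Equal, so N lies in the plane and all four are coplanar.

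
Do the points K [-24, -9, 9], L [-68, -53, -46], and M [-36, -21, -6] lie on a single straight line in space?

Yes

KL = (-44, -44, -55), KM = (-12, -12, -15).
KL × KM = (0, 0, 0).
The cross product vanishes, so the three points are collinear.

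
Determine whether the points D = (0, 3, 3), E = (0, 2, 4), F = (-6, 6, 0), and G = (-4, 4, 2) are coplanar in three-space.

The four points are coplanar iff the 3×3 determinant with rows DE, DF, DG is zero.
Rows: (0, -1, 1), (-6, 3, -3), (-4, 1, -1).
Expanding along the first row: (0)(0) − (-1)(-6) + (1)(6) = 0.
Zero determinant ⇒ coplanar.

Yes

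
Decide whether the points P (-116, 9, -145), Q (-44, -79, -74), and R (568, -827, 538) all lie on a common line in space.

No

PQ = (72, -88, 71), PR = (684, -836, 683).
Comparing components 2 and 3: (-88)(683) − (71)(-836) = -748 ≠ 0, so PQ and PR are not parallel and the points are not collinear.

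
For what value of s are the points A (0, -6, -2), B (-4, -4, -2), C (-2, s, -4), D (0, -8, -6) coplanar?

The points are coplanar iff AB · (AC × AD) = 0.
Expanding, this is linear in s: (16)s + (96) = 0.
So s = -6.

-6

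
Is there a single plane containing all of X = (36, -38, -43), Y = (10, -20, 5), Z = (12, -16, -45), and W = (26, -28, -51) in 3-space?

The four points are coplanar iff the 3×3 determinant with rows XY, XZ, XW is zero.
Rows: (-26, 18, 48), (-24, 22, -2), (-10, 10, -8).
Expanding along the first row: (-26)(-156) − (18)(172) + (48)(-20) = 0.
Zero determinant ⇒ coplanar.

Yes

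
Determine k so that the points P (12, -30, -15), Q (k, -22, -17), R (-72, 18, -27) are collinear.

Direction PR = (-84, 48, -12). From the y-coordinate of Q, the parameter along the line is τ = (-22 − (-30))/48 = 1/6.
Then k = 12 + 1/6·(-84) = -2.

-2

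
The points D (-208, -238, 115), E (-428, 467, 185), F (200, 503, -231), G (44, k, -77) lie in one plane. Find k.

Normal to plane DEF: n = (-295800, -47560, -450660); plane equation n·P = 21019780.
Requiring n·G = 21019780: (-47560)k + (21685620) = 21019780.
So k = 14.

14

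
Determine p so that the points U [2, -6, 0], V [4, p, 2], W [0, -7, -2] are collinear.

-5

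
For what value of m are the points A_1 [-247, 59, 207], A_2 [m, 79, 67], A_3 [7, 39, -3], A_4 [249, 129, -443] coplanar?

-151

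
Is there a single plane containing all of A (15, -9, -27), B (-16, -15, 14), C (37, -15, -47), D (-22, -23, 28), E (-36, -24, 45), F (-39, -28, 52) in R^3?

Yes

The plane through A, B, C has normal n = AB × AC = (366, 282, 318) and equation n·P = -5634.
Checking the remaining points: n·D = -5634, n·E = -5634, n·F = -5634.
All equal -5634, so all 6 points lie in one plane.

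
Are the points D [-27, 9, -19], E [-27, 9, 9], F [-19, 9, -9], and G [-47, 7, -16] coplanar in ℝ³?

A normal to the plane through D, E, F is n = DE × DF = (0, 224, 0).
The plane has equation n·P = 2016. For G: n·G = 1568.
1568 ≠ 2016, so G is off the plane.

No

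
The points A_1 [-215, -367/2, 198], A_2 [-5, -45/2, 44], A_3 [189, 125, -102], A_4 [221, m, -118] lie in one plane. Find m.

The points are coplanar iff A_1A_2 · (A_1A_3 × A_1A_4) = 0.
Expanding, this is linear in m: (784)m + (-119168) = 0.
So m = 152.

152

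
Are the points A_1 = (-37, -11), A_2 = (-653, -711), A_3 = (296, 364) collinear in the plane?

A_1A_2 = (-616, -700), A_1A_3 = (333, 375).
det[A_1A_2; A_1A_3] = (-616)(375) − (-700)(333) = 2100.
The determinant is nonzero, so they are not collinear.

No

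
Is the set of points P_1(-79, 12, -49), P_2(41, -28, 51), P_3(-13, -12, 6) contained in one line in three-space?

No

P_1P_2 = (120, -40, 100), P_1P_3 = (66, -24, 55).
P_1P_2 × P_1P_3 = (200, 0, -240).
The cross product is nonzero, so the points do not lie on one line.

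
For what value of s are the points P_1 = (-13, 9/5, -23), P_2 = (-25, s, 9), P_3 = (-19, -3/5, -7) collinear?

-3

Collinearity requires P_1P_2 × P_1P_3 = 0; each component is linear in s.
The x-component gives (16)s + (48) = 0, so s = -3.
The remaining components then also vanish.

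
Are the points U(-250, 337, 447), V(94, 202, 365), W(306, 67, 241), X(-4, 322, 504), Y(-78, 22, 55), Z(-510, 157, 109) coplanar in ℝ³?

The plane through U, V, W has normal n = UV × UW = (5670, 25272, -17820) and equation n·P = -866376.
Checking the remaining points: n·X = -866376, n·Y = -866376, n·Z = -866376.
All equal -866376, so all 6 points lie in one plane.

Yes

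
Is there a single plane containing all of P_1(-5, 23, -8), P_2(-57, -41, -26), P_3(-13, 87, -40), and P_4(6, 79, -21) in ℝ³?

Yes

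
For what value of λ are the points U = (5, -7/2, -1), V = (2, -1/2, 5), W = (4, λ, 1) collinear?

-5/2

Collinearity requires UV × UW = 0; each component is linear in λ.
The x-component gives (-6)λ + (-15) = 0, so λ = -5/2.
The remaining components then also vanish.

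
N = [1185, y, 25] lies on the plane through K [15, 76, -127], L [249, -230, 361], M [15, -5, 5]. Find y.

Coplanarity requires KL · (KM × KN) = 0.
KL = (234, -306, 488), KM = (0, -81, 132); the triple product is linear in y with coefficient -30888 and constant term -1544400.
Setting it to zero: y = -50.

-50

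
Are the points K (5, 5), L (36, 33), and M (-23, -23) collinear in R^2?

No

KL = (31, 28), KM = (-28, -28).
If collinear, KM would be a scalar multiple of KL. But (31)·(-28) ≠ (28)·(-28) (difference -84), so they are not parallel; the points are not collinear.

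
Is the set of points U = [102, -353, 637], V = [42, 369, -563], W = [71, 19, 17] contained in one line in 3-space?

No

UV = (-60, 722, -1200), UW = (-31, 372, -620).
Comparing components 2 and 3: (722)(-620) − (-1200)(372) = -1240 ≠ 0, so UV and UW are not parallel and the points are not collinear.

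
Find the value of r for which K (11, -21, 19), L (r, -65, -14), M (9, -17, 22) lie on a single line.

Collinearity requires KL × KM = 0; each component is linear in r.
The y-component gives (-3)r + (99) = 0, so r = 33.
The remaining components then also vanish.

33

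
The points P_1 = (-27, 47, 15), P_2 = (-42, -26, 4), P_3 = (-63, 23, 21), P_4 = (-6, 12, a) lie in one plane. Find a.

1

Coplanarity ⇔ det[P_1P_2; P_1P_3; P_1P_4] = 0.
Expanding, this is linear in a: (-2268)a + (2268) = 0.
So a = 1.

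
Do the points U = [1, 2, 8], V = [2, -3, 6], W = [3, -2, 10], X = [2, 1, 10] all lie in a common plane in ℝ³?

Yes

The four points are coplanar iff the 3×3 determinant with rows UV, UW, UX is zero.
Rows: (1, -5, -2), (2, -4, 2), (1, -1, 2).
Expanding along the first row: (1)(-6) − (-5)(2) + (-2)(2) = 0.
Zero determinant ⇒ coplanar.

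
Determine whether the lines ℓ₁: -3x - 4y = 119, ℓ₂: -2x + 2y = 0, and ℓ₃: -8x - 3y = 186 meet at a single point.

No

The three lines meet at one point iff the augmented coefficient matrix [aᵢ bᵢ cᵢ] has rank < 3, i.e. its determinant vanishes.
Here the determinant is 14.
Nonzero, so no common point exists.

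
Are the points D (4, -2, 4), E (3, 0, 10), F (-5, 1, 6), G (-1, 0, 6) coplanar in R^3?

No

A normal to the plane through D, E, F is n = DE × DF = (-14, -52, 15).
The plane has equation n·P = 108. For G: n·G = 104.
104 ≠ 108, so G is off the plane.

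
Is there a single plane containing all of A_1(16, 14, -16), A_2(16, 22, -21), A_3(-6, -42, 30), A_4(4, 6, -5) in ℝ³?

With A_1 as base: A_1A_2 = (0, 8, -5), A_1A_3 = (-22, -56, 46), A_1A_4 = (-12, -8, 11).
A_1A_3 × A_1A_4 = (-248, -310, -496).
A_1A_2 · (A_1A_3 × A_1A_4) = 0.
The scalar triple product vanishes, so the four points are coplanar.

Yes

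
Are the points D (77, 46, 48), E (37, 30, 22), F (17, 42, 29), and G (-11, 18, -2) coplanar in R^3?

A normal to the plane through D, E, F is n = DE × DF = (200, 800, -800).
The plane has equation n·P = 13800. For G: n·G = 13800.
Equal, so G lies in the plane and all four are coplanar.

Yes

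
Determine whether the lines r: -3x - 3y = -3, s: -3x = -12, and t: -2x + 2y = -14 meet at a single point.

Intersecting r and s: solving the 2×2 system gives (x, y) = (4, -3).
Substitute into t: (-2)(4) + (2)(-3) = -14.
This equals -14, so (4, -3) lies on all three lines and they are concurrent.

Yes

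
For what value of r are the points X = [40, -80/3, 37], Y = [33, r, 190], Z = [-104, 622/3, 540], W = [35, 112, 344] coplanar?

128/3

Normal to plane XZW: n = (6266/3, 41693, -18798); plane equation n·P = -5171378/3.
Requiring n·Y = -5171378/3: (41693)r + (-3502694) = -5171378/3.
So r = 128/3.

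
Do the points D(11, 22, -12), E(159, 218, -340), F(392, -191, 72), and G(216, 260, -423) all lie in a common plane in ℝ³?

Yes

A normal to the plane through D, E, F is n = DE × DF = (-53400, -137400, -106200).
The plane has equation n·P = -2335800. For G: n·G = -2335800.
Equal, so G lies in the plane and all four are coplanar.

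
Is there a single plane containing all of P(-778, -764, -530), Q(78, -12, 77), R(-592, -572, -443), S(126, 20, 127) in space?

The four points are coplanar iff the 3×3 determinant with rows PQ, PR, PS is zero.
Rows: (856, 752, 607), (186, 192, 87), (904, 784, 657).
Expanding along the first row: (856)(57936) − (752)(43554) + (607)(-27744) = 0.
Zero determinant ⇒ coplanar.

Yes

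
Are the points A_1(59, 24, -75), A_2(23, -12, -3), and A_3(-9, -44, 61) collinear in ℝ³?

Yes

A_1A_2 = (-36, -36, 72), A_1A_3 = (-68, -68, 136).
A_1A_2 × A_1A_3 = (0, 0, 0).
The cross product vanishes, so the three points are collinear.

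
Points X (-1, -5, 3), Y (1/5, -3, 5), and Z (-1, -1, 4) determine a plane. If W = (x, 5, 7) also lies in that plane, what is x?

1/5

Coplanarity requires XY · (XZ × XW) = 0.
XY = (6/5, 2, 2), XZ = (0, 4, 1); the triple product is linear in x with coefficient -6 and constant term 6/5.
Setting it to zero: x = 1/5.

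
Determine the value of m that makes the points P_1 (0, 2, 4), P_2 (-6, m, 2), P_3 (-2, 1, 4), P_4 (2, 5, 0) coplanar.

Coplanarity ⇔ det[P_1P_2; P_1P_3; P_1P_4] = 0.
Expanding, this is linear in m: (-8)m + (0) = 0.
So m = 0.

0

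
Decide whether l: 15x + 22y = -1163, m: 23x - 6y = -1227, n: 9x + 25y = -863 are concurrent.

Yes

Intersecting l and m: solving the 2×2 system gives (x, y) = (-57, -14).
Substitute into n: (9)(-57) + (25)(-14) = -863.
This equals -863, so (-57, -14) lies on all three lines and they are concurrent.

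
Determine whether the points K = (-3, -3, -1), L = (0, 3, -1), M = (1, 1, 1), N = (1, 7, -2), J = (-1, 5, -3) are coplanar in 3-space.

Yes

The plane through K, L, M has normal n = KL × KM = (12, -6, -12) and equation n·P = -6.
Checking the remaining points: n·N = -6, n·J = -6.
All equal -6, so all 5 points lie in one plane.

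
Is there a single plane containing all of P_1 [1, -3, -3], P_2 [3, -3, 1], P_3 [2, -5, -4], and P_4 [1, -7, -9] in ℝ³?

A normal to the plane through P_1, P_2, P_3 is n = P_1P_2 × P_1P_3 = (8, 6, -4).
The plane has equation n·P = 2. For P_4: n·P_4 = 2.
Equal, so P_4 lies in the plane and all four are coplanar.

Yes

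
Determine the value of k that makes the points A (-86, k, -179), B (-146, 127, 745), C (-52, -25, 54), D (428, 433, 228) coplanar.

-131

Coplanarity ⇔ det[AB; AC; AD] = 0.
Expanding, this is linear in k: (348036)k + (45592716) = 0.
So k = -131.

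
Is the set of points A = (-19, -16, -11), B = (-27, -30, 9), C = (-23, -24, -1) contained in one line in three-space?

AB = (-8, -14, 20), AC = (-4, -8, 10).
Comparing components 2 and 3: (-14)(10) − (20)(-8) = 20 ≠ 0, so AB and AC are not parallel and the points are not collinear.

No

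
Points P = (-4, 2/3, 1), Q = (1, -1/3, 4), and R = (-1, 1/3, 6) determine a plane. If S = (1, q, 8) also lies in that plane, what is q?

0

The plane through P, Q, R has equation −4x − 16y + (4/3)z = 20/3.
Substituting S: (-16)q + (20/3) = 20/3, so q = 0.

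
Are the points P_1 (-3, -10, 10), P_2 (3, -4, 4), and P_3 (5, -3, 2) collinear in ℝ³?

No

P_1P_2 = (6, 6, -6), P_1P_3 = (8, 7, -8).
Comparing components 2 and 3: (6)(-8) − (-6)(7) = -6 ≠ 0, so P_1P_2 and P_1P_3 are not parallel and the points are not collinear.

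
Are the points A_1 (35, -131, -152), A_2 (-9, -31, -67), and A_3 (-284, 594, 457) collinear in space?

A_1A_2 = (-44, 100, 85), A_1A_3 = (-319, 725, 609).
Comparing components 2 and 3: (100)(609) − (85)(725) = -725 ≠ 0, so A_1A_2 and A_1A_3 are not parallel and the points are not collinear.

No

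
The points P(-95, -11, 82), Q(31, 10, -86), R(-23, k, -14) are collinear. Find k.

1

Collinearity requires PQ × PR = 0; each component is linear in k.
The x-component gives (168)k + (-168) = 0, so k = 1.
The remaining components then also vanish.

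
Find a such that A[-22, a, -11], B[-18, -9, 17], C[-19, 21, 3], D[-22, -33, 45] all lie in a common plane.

63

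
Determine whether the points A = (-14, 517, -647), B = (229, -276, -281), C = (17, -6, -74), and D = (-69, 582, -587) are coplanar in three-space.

A normal to the plane through A, B, C is n = AB × AC = (-262971, -127893, -102506).
The plane has equation n·P = 3882295. For D: n·D = 3882295.
Equal, so D lies in the plane and all four are coplanar.

Yes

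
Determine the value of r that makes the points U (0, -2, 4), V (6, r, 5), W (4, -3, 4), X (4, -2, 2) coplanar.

-4

Coplanarity ⇔ det[UV; UW; UX] = 0.
Expanding, this is linear in r: (8)r + (32) = 0.
So r = -4.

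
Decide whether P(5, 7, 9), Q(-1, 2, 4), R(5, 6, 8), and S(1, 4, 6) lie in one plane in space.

Yes

The four points are coplanar iff the 3×3 determinant with rows PQ, PR, PS is zero.
Rows: (-6, -5, -5), (0, -1, -1), (-4, -3, -3).
Expanding along the first row: (-6)(0) − (-5)(-4) + (-5)(-4) = 0.
Zero determinant ⇒ coplanar.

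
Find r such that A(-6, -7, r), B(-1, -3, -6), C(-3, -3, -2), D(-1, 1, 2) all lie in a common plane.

The points are coplanar iff AB · (AC × AD) = 0.
Expanding, this is linear in r: (8)r + (32) = 0.
So r = -4.

-4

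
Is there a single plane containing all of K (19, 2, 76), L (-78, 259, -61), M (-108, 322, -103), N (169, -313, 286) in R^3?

Yes

The four points are coplanar iff the 3×3 determinant with rows KL, KM, KN is zero.
Rows: (-97, 257, -137), (-127, 320, -179), (150, -315, 210).
Expanding along the first row: (-97)(10815) − (257)(180) + (-137)(-7995) = 0.
Zero determinant ⇒ coplanar.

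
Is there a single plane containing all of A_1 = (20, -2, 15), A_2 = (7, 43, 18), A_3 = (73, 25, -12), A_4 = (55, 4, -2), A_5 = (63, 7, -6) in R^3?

The plane through A_1, A_2, A_3 has normal n = A_1A_2 × A_1A_3 = (-1296, -192, -2736) and equation n·P = -66576.
Checking the remaining points: n·A_4 = -66576, n·A_5 = -66576.
All equal -66576, so all 5 points lie in one plane.

Yes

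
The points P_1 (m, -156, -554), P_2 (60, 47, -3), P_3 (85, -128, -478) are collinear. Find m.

Direction P_2P_3 = (25, -175, -475). From the y-coordinate of P_1, the parameter along the line is τ = (-156 − 47)/(-175) = 29/25.
Then m = 60 + 29/25·(25) = 89.

89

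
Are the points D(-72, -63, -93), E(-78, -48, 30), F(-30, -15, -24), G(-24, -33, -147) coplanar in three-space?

No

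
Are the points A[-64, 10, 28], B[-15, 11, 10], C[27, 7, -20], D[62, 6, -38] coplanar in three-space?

Yes

With A as base: AB = (49, 1, -18), AC = (91, -3, -48), AD = (126, -4, -66).
AC × AD = (6, -42, 14).
AB · (AC × AD) = 0.
The scalar triple product vanishes, so the four points are coplanar.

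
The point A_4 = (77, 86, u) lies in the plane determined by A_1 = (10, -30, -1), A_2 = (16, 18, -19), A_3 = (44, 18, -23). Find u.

The plane through A_1, A_2, A_3 has equation −192x − 480y − 1344z = 13824.
Substituting A_4: (-1344)u + (-56064) = 13824, so u = -52.

-52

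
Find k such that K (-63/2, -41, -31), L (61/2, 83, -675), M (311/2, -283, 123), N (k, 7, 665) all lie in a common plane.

The points are coplanar iff KL · (KM × KN) = 0.
Expanding, this is linear in k: (-136752)k + (-37128168) = 0.
So k = -543/2.

-543/2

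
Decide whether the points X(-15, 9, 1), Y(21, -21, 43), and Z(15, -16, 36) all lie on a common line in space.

XY = (36, -30, 42), XZ = (30, -25, 35).
XY × XZ = (0, 0, 0).
The cross product vanishes, so the three points are collinear.

Yes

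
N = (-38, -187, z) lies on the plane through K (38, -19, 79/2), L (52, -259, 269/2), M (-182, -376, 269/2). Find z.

179/2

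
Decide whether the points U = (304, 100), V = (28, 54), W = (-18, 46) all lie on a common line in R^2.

UV = (-276, -46), UW = (-322, -54).
det[UV; UW] = (-276)(-54) − (-46)(-322) = 92.
The determinant is nonzero, so they are not collinear.

No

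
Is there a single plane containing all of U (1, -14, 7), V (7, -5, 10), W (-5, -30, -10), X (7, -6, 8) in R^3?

With U as base: UV = (6, 9, 3), UW = (-6, -16, -17), UX = (6, 8, 1).
UW × UX = (120, -96, 48).
UV · (UW × UX) = 0.
The scalar triple product vanishes, so the four points are coplanar.

Yes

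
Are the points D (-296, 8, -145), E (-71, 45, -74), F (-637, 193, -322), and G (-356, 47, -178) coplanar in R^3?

Yes

A normal to the plane through D, E, F is n = DE × DF = (-19684, 15614, 54242).
The plane has equation n·P = -1913714. For G: n·G = -1913714.
Equal, so G lies in the plane and all four are coplanar.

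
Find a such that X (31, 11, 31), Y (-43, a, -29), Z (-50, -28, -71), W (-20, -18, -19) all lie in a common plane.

-35

Normal to plane XZW: n = (-1008, 1152, 360); plane equation n·P = -7416.
Requiring n·Y = -7416: (1152)a + (32904) = -7416.
So a = -35.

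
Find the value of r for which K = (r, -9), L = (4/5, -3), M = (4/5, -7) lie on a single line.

4/5

Collinearity: (K − L) must be parallel to (M − L) = (0, -4).
Cross-multiplying the components: (r − 4/5)·(-4) = (-6)·(0).
Solving gives r = 4/5.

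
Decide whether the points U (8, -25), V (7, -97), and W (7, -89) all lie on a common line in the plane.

UV = (-1, -72), UW = (-1, -64).
Twice the signed area of △UVW is (-1)(-64) − (-72)(-1) = -8.
The area is nonzero, so the three points are not collinear.

No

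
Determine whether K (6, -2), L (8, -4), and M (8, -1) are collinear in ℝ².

No

KL = (2, -2), KM = (2, 1).
Twice the signed area of △KLM is (2)(1) − (-2)(2) = 6.
The area is nonzero, so the three points are not collinear.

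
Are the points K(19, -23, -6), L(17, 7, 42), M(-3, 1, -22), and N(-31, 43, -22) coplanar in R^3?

The four points are coplanar iff the 3×3 determinant with rows KL, KM, KN is zero.
Rows: (-2, 30, 48), (-22, 24, -16), (-50, 66, -16).
Expanding along the first row: (-2)(672) − (30)(-448) + (48)(-252) = 0.
Zero determinant ⇒ coplanar.

Yes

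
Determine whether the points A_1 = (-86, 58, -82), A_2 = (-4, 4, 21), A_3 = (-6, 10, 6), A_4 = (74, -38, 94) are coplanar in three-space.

Yes

The four points are coplanar iff the 3×3 determinant with rows A_1A_2, A_1A_3, A_1A_4 is zero.
Rows: (82, -54, 103), (80, -48, 88), (160, -96, 176).
Expanding along the first row: (82)(0) − (-54)(0) + (103)(0) = 0.
Zero determinant ⇒ coplanar.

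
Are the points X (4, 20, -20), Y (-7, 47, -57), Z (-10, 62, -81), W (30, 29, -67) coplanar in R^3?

No

With X as base: XY = (-11, 27, -37), XZ = (-14, 42, -61), XW = (26, 9, -47).
XZ × XW = (-1425, -2244, -1218).
XY · (XZ × XW) = 153.
Since 153 ≠ 0, the four points are not coplanar.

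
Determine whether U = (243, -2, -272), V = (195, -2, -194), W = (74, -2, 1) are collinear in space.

UV = (-48, 0, 78), UW = (-169, 0, 273).
Comparing components 3 and 1: (78)(-169) − (-48)(273) = -78 ≠ 0, so UV and UW are not parallel and the points are not collinear.

No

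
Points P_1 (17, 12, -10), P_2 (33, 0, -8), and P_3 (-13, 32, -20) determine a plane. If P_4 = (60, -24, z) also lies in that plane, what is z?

A normal to the plane is n = P_1P_2 × P_1P_3 = (80, 100, -40).
P_4 lies in the plane iff n · P_1P_4 = 0.
This gives (-40)z + (-560) = 0, so z = -14.

-14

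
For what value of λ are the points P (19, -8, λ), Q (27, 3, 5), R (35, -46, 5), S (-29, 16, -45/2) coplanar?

0

Coplanarity ⇔ det[PQ; PR; PS] = 0.
Expanding, this is linear in λ: (2640)λ + (0) = 0.
So λ = 0.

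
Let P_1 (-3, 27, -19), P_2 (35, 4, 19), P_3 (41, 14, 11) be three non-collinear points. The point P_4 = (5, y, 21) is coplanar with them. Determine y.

-9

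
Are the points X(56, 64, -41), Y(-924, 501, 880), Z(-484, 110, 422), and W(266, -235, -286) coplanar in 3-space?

No

The four points are coplanar iff the 3×3 determinant with rows XY, XZ, XW is zero.
Rows: (-980, 437, 921), (-540, 46, 463), (210, -299, -245).
Expanding along the first row: (-980)(127167) − (437)(35070) + (921)(151800) = -141450.
Nonzero ⇒ not coplanar.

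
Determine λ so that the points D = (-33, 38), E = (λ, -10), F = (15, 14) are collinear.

Collinearity: (E − D) must be parallel to (F − D) = (48, -24).
Cross-multiplying the components: (λ − (-33))·(-24) = (-48)·(48).
Solving gives λ = 63.

63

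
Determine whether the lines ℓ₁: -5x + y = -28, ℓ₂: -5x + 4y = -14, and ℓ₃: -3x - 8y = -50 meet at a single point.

No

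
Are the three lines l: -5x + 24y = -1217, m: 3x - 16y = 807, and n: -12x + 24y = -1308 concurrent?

Yes

Intersecting l and m: solving the 2×2 system gives (x, y) = (13, -48).
Substitute into n: (-12)(13) + (24)(-48) = -1308.
This equals -1308, so (13, -48) lies on all three lines and they are concurrent.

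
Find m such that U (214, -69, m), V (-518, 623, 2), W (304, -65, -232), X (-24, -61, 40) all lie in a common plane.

-154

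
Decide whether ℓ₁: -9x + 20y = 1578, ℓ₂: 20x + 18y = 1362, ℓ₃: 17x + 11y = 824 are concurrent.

Lines aᵢx + bᵢy = cᵢ with pairwise distinct directions are concurrent exactly when det[aᵢ bᵢ cᵢ] = 0.
Here the determinant is -878.
Nonzero, so no common point exists.

No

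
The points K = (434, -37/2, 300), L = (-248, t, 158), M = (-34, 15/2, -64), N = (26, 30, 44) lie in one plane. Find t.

183

Normal to plane KMN: n = (10998, 28704, -12090); plane equation n·P = 615108.
Requiring n·L = 615108: (28704)t + (-4637724) = 615108.
So t = 183.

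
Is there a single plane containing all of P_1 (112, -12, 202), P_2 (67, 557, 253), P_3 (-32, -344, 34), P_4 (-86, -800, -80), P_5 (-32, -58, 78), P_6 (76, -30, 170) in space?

The plane through P_1, P_2, P_3 has normal n = P_1P_2 × P_1P_3 = (-78660, -14904, 96876) and equation n·P = 10937880.
Checking the remaining points: n·P_4 = 10937880, n·P_5 = 10937880, n·P_6 = 10937880.
All equal 10937880, so all 6 points lie in one plane.

Yes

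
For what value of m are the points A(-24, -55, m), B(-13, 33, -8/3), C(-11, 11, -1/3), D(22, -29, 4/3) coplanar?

25/3

Coplanarity ⇔ det[AB; AC; AD] = 0.
Expanding, this is linear in m: (-646)m + (16150/3) = 0.
So m = 25/3.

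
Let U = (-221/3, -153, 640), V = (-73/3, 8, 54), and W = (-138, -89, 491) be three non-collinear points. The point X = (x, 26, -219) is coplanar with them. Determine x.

A normal to the plane is n = UV × UW = (13515, 45050, 13515).
X lies in the plane iff n · UX = 0.
This gives (13515)x + (-2549830) = 0, so x = 566/3.

566/3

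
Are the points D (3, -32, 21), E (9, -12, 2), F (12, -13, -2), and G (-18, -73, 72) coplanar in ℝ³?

With D as base: DE = (6, 20, -19), DF = (9, 19, -23), DG = (-21, -41, 51).
DF × DG = (26, 24, 30).
DE · (DF × DG) = 66.
Since 66 ≠ 0, the four points are not coplanar.

No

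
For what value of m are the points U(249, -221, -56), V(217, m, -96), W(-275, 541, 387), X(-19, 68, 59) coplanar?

Normal to plane UWX: n = (-40397, -58464, 52780); plane equation n·P = -93989.
Requiring n·V = -93989: (-58464)m + (-13833029) = -93989.
So m = -235.

-235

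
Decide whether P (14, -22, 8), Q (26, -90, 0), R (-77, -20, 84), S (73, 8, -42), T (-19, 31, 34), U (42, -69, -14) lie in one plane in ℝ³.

The plane through P, Q, R has normal n = PQ × PR = (-5152, -184, -6164) and equation n·X = -117392.
Checking the remaining points: n·S = -118680, n·T = -117392, n·U = -117392.
Since n·S = -118680 ≠ -117392, S is off the plane and the points are not all coplanar.

No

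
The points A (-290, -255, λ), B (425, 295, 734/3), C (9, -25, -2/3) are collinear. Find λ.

Collinearity requires AB × AC = 0; each component is linear in λ.
The x-component gives (-320)λ + (-56640) = 0, so λ = -177.
The remaining components then also vanish.

-177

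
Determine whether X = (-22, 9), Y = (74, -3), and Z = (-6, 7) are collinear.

XY = (96, -12), XZ = (16, -2).
Checking proportionality: XZ = 1/6·XY, so the vectors are parallel and the points are collinear.

Yes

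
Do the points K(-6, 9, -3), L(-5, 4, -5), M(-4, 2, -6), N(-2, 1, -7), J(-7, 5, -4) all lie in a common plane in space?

The plane through K, L, M has normal n = KL × KM = (1, -1, 3) and equation n·P = -24.
Checking the remaining points: n·N = -24, n·J = -24.
All equal -24, so all 5 points lie in one plane.

Yes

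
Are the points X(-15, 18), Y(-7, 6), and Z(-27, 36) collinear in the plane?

Yes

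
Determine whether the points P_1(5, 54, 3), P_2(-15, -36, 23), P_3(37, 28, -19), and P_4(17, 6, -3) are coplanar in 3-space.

Yes

A normal to the plane through P_1, P_2, P_3 is n = P_1P_2 × P_1P_3 = (2500, 200, 3400).
The plane has equation n·P = 33500. For P_4: n·P_4 = 33500.
Equal, so P_4 lies in the plane and all four are coplanar.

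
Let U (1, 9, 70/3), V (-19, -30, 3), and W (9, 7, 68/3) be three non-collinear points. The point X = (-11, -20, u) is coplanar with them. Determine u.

Coplanarity requires UV · (UW × UX) = 0.
UV = (-20, -39, -61/3), UW = (8, -2, -2/3); the triple product is linear in u with coefficient 352 and constant term -8800/3.
Setting it to zero: u = 25/3.

25/3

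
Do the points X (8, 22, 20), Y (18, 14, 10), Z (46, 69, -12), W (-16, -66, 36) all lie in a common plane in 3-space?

A normal to the plane through X, Y, Z is n = XY × XZ = (726, -60, 774).
The plane has equation n·P = 19968. For W: n·W = 20208.
20208 ≠ 19968, so W is off the plane.

No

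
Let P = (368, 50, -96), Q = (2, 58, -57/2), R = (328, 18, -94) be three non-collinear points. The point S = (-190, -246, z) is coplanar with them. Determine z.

-87/2

A normal to the plane is n = PQ × PR = (2176, -1968, 12032).
S lies in the plane iff n · PS = 0.
This gives (12032)z + (523392) = 0, so z = -87/2.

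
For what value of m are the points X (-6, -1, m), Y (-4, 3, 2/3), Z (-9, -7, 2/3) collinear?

2/3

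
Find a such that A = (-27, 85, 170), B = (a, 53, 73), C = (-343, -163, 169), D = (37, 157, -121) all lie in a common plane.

Coplanarity ⇔ det[AB; AC; AD] = 0.
Expanding, this is linear in a: (72240)a + (5562480) = 0.
So a = -77.

-77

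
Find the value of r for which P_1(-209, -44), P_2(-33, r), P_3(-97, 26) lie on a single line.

Collinearity: (P_2 − P_1) must be parallel to (P_3 − P_1) = (112, 70).
Cross-multiplying the components: (r − (-44))·(112) = (176)·(70).
Solving gives r = 66.

66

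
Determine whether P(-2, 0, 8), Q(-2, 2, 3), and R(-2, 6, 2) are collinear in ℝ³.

No

PQ = (0, 2, -5), PR = (0, 6, -6).
Comparing components 2 and 3: (2)(-6) − (-5)(6) = 18 ≠ 0, so PQ and PR are not parallel and the points are not collinear.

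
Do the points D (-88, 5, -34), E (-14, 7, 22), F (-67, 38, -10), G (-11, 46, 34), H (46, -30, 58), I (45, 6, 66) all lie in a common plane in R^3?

No

The plane through D, E, F has normal n = DE × DF = (-1800, -600, 2400) and equation n·P = 73800.
Checking the remaining points: n·G = 73800, n·H = 74400, n·I = 73800.
Since n·H = 74400 ≠ 73800, H is off the plane and the points are not all coplanar.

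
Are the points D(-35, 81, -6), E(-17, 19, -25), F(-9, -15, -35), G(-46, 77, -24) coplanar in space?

With D as base: DE = (18, -62, -19), DF = (26, -96, -29), DG = (-11, -4, -18).
DF × DG = (1612, 787, -1160).
DE · (DF × DG) = 2262.
Since 2262 ≠ 0, the four points are not coplanar.

No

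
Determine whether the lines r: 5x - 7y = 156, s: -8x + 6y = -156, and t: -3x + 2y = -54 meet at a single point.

Yes

Intersecting r and s: solving the 2×2 system gives (x, y) = (6, -18).
Substitute into t: (-3)(6) + (2)(-18) = -54.
This equals -54, so (6, -18) lies on all three lines and they are concurrent.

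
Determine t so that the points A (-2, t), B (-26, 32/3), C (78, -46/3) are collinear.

14/3

The three points are collinear iff det[AB; AC] = 0.
This determinant is linear in t: (104)t + (-1456/3) = 0, so t = 14/3.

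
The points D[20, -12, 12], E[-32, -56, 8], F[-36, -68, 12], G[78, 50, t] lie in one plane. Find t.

10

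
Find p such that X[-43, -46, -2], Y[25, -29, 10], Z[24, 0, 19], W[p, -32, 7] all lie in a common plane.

4

Normal to plane XYZ: n = (-195, -624, 1989); plane equation n·P = 33111.
Requiring n·W = 33111: (-195)p + (33891) = 33111.
So p = 4.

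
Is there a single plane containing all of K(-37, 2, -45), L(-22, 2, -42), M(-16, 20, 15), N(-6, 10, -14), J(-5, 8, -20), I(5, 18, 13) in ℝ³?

Yes

The plane through K, L, M has normal n = KL × KM = (-54, -837, 270) and equation n·P = -11826.
Checking the remaining points: n·N = -11826, n·J = -11826, n·I = -11826.
All equal -11826, so all 6 points lie in one plane.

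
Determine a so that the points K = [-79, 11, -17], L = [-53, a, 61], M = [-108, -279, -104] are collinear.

Direction KM = (-29, -290, -87). From the x-coordinate of L, the parameter along the line is τ = (-53 − (-79))/(-29) = -26/29.
Then a = 11 + (-26/29)·(-290) = 271.

271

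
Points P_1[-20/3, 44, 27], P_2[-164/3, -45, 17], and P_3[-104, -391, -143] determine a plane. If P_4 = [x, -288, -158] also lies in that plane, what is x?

-55/3

Coplanarity requires P_1P_2 · (P_1P_3 × P_1P_4) = 0.
P_1P_2 = (-48, -89, -10), P_1P_3 = (-292/3, -435, -170); the triple product is linear in x with coefficient 10780 and constant term 592900/3.
Setting it to zero: x = -55/3.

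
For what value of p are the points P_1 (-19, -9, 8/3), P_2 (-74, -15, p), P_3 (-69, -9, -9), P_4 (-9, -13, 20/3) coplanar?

-23/3

Normal to plane P_1P_3P_4: n = (-140/3, 250/3, 200); plane equation n·P = 670.
Requiring n·P_2 = 670: (200)p + (6610/3) = 670.
So p = -23/3.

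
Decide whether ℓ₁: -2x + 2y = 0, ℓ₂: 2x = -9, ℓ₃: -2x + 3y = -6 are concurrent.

Intersecting ℓ₁ and ℓ₂: solving the 2×2 system gives (x, y) = (-9/2, -9/2).
Substitute into ℓ₃: (-2)(-9/2) + (3)(-9/2) = -9/2.
But ℓ₃ requires -6 ≠ -9/2, so the three lines have no common point.

No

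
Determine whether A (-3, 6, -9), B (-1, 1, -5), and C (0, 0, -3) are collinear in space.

AB = (2, -5, 4), AC = (3, -6, 6).
Comparing components 2 and 3: (-5)(6) − (4)(-6) = -6 ≠ 0, so AB and AC are not parallel and the points are not collinear.

No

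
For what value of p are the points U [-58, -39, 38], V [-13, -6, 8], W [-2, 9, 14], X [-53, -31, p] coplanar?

43

The points are coplanar iff UV · (UW × UX) = 0.
Expanding, this is linear in p: (312)p + (-13416) = 0.
So p = 43.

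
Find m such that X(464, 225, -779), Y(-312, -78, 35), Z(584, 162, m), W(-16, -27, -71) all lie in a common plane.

The points are coplanar iff XY · (XZ × XW) = 0.
Expanding, this is linear in m: (-50112)m + (-27912384) = 0.
So m = -557.

-557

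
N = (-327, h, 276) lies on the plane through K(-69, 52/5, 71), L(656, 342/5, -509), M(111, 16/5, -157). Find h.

The plane through K, L, M has equation −17400x + 60900y − 15660z = 722100.
Substituting N: (60900)h + (1367640) = 722100, so h = -53/5.

-53/5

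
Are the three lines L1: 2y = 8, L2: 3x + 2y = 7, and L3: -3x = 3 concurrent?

No

Intersecting L1 and L2: solving the 2×2 system gives (x, y) = (-1/3, 4).
Substitute into L3: (-3)(-1/3) + (0)(4) = 1.
But L3 requires 3 ≠ 1, so the three lines have no common point.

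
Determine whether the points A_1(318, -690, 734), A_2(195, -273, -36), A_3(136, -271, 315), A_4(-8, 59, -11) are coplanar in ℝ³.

Yes

A normal to the plane through A_1, A_2, A_3 is n = A_1A_2 × A_1A_3 = (147907, 88603, 24357).
The plane has equation n·P = 3776394. For A_4: n·A_4 = 3776394.
Equal, so A_4 lies in the plane and all four are coplanar.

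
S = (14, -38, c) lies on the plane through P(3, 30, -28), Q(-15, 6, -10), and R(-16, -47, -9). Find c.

The plane through P, Q, R has equation 930x + 930z = -23250.
Substituting S: (930)c + (13020) = -23250, so c = -39.

-39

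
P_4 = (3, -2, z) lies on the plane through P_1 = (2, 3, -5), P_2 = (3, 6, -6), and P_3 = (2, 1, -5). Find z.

-6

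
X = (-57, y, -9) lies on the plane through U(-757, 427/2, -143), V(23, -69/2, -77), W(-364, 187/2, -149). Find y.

A normal to the plane is n = UV × UW = (9408, 30618, 3864).
X lies in the plane iff n · UX = 0.
This gives (30618)y + (566433) = 0, so y = -37/2.

-37/2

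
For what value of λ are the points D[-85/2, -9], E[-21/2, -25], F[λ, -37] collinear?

Collinearity: (F − D) must be parallel to (E − D) = (32, -16).
Cross-multiplying the components: (λ − (-85/2))·(-16) = (-28)·(32).
Solving gives λ = 27/2.

27/2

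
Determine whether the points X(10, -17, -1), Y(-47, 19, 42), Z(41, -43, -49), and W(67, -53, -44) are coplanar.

With X as base: XY = (-57, 36, 43), XZ = (31, -26, -48), XW = (57, -36, -43).
XZ × XW = (-610, -1403, 366).
XY · (XZ × XW) = 0.
The scalar triple product vanishes, so the four points are coplanar.

Yes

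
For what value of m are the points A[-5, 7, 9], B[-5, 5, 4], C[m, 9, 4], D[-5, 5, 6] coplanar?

The points are coplanar iff AB · (AC × AD) = 0.
Expanding, this is linear in m: (4)m + (20) = 0.
So m = -5.

-5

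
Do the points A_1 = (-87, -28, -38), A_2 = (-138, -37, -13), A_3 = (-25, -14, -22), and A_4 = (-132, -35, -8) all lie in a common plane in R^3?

A normal to the plane through A_1, A_2, A_3 is n = A_1A_2 × A_1A_3 = (-494, 2366, -156).
The plane has equation n·P = -17342. For A_4: n·A_4 = -16354.
-16354 ≠ -17342, so A_4 is off the plane.

No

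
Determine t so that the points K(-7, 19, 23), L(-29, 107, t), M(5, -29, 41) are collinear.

-10

Collinearity requires KL × KM = 0; each component is linear in t.
The x-component gives (48)t + (480) = 0, so t = -10.
The remaining components then also vanish.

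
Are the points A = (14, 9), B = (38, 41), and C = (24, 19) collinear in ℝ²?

AB = (24, 32), AC = (10, 10).
det[AB; AC] = (24)(10) − (32)(10) = -80.
The determinant is nonzero, so they are not collinear.

No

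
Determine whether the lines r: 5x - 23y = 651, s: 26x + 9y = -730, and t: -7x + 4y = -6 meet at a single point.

Intersecting r and s: solving the 2×2 system gives (x, y) = (-17, -32).
Substitute into t: (-7)(-17) + (4)(-32) = -9.
But t requires -6 ≠ -9, so the three lines have no common point.

No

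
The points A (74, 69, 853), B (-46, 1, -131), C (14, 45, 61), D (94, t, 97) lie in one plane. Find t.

111

The points are coplanar iff AB · (AC × AD) = 0.
Expanding, this is linear in t: (-36000)t + (3996000) = 0.
So t = 111.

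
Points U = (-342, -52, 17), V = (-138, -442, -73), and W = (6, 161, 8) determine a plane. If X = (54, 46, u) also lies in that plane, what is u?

-17

The plane through U, V, W has equation 22680x − 29484y + 179172z = -3177468.
Substituting X: (179172)u + (-131544) = -3177468, so u = -17.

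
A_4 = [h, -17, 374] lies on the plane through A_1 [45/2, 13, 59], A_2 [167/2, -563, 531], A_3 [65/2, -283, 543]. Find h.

0

Coplanarity requires A_1A_2 · (A_1A_3 × A_1A_4) = 0.
A_1A_2 = (61, -576, 472), A_1A_3 = (10, -296, 484); the triple product is linear in h with coefficient -139072 and constant term 0.
Setting it to zero: h = 0.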